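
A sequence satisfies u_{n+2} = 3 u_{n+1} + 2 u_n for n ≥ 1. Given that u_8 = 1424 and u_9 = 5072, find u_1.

Rearranging, u_{n-2} = (u_n - 3 u_{n-1}) / 2.
u_7 = (5072 - 3*1424) / 2 = 800/2 = 400
u_6 = (1424 - 3*400) / 2 = 224/2 = 112
u_5 = (400 - 3*112) / 2 = 64/2 = 32
u_4 = (112 - 3*32) / 2 = 16/2 = 8
u_3 = (32 - 3*8) / 2 = 8/2 = 4
u_2 = (8 - 3*4) / 2 = -4/2 = -2
u_1 = (4 - 3*(-2)) / 2 = 10/2 = 5

5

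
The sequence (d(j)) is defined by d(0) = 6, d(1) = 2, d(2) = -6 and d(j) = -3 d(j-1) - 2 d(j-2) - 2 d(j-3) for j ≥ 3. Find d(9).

d(3) = -3*(-6) - 2*2 - 2*6 = 2
d(4) = -3*2 - 2*(-6) - 2*2 = 2
d(5) = -3*2 - 2*2 - 2*(-6) = 2
d(6) = -3*2 - 2*2 - 2*2 = -14
d(7) = -3*(-14) - 2*2 - 2*2 = 34
d(8) = -3*34 - 2*(-14) - 2*2 = -78
d(9) = -3*(-78) - 2*34 - 2*(-14) = 194

194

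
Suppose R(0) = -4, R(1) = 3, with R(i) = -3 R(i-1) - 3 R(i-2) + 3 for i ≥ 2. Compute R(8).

-150

R(2) = -3*3 - 3*(-4) + 3 = 6
R(3) = -3*6 - 3*3 + 3 = -24
R(4) = -3*(-24) - 3*6 + 3 = 57
R(5) = -3*57 - 3*(-24) + 3 = -96
R(6) = -3*(-96) - 3*57 + 3 = 120
R(7) = -3*120 - 3*(-96) + 3 = -69
R(8) = -3*(-69) - 3*120 + 3 = -150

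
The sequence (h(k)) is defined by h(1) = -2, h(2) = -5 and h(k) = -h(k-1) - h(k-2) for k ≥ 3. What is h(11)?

-5

h(3) = -(-5) - (-2) = 7
h(4) = -7 - (-5) = -2
h(5) = -(-2) - 7 = -5
h(6) = -(-5) - (-2) = 7
h(7) = -7 - (-5) = -2
h(8) = -(-2) - 7 = -5
h(9) = -(-5) - (-2) = 7
h(10) = -7 - (-5) = -2
h(11) = -(-2) - 7 = -5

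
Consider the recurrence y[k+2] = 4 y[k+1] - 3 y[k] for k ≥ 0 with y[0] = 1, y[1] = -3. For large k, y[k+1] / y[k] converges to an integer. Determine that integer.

3

The characteristic equation is r^2 - 4r + 3 = 0, which factors as (r - 3)(r - 1) = 0.
So the roots are 3 and 1. Since |3| > |1| and the coefficient of 3^k is non-zero, the ratio tends to 3.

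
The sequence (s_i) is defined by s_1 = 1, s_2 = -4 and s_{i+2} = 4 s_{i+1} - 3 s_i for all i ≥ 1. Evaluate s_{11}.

s_3 = 4*(-4) - 3*1 = -19
s_4 = 4*(-19) - 3*(-4) = -64
s_5 = 4*(-64) - 3*(-19) = -199
s_6 = 4*(-199) - 3*(-64) = -604
s_7 = 4*(-604) - 3*(-199) = -1819
s_8 = 4*(-1819) - 3*(-604) = -5464
s_9 = 4*(-5464) - 3*(-1819) = -16399
s_{10} = 4*(-16399) - 3*(-5464) = -49204
s_{11} = 4*(-49204) - 3*(-16399) = -147619

-147619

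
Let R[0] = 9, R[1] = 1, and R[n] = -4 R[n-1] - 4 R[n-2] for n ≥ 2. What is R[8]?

R[2] = -4(1) - 4(9) = -40
R[3] = -4(-40) - 4(1) = 156
R[4] = -4(156) - 4(-40) = -464
R[5] = -4(-464) - 4(156) = 1232
R[6] = -4(1232) - 4(-464) = -3072
R[7] = -4(-3072) - 4(1232) = 7360
R[8] = -4(7360) - 4(-3072) = -17152

-17152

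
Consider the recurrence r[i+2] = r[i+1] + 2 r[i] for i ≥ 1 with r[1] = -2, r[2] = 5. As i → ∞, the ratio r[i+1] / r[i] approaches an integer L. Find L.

The characteristic equation is r^2 - r - 2 = 0, which factors as (r - 2)(r + 1) = 0.
So the roots are 2 and -1. Since |2| > |-1| and the coefficient of 2^i is non-zero, the ratio tends to 2.

2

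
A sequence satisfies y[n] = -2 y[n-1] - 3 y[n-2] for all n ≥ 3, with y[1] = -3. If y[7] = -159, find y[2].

Let y[2] = x.
y[3] = 9 - 2x
y[4] = -18 + x
y[5] = 9 + 4x
y[6] = 36 - 11x
y[7] = -99 + 10x
So -99 + 10x = -159, giving x = -6.

-6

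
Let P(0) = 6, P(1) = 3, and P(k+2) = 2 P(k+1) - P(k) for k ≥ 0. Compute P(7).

P(2) = 2(3) - 6 = 0
P(3) = 2(0) - 3 = -3
P(4) = 2(-3) - 0 = -6
P(5) = 2(-6) - (-3) = -9
P(6) = 2(-9) - (-6) = -12
P(7) = 2(-12) - (-9) = -15

-15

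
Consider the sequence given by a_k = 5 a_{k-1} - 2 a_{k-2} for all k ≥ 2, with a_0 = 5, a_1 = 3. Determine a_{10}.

a_2 = 5·3 - 2·5 = 5
a_3 = 5·5 - 2·3 = 19
a_4 = 5·19 - 2·5 = 85
a_5 = 5·85 - 2·19 = 387
a_6 = 5·387 - 2·85 = 1765
a_7 = 5·1765 - 2·387 = 8051
a_8 = 5·8051 - 2·1765 = 36725
a_9 = 5·36725 - 2·8051 = 167523
a_{10} = 5·167523 - 2·36725 = 764165

764165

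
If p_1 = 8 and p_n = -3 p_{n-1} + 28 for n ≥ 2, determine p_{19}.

387420496

The fixed point is 28/(1 + 3) = 7, so p_n - 7 = -3(p_{n-1} - 7).
Hence p_n = 1·(-3)^{n-1} + 7.
p_{19} = 1·(-3)^{18} + 7 = 1·387420489 + 7 = 387420496.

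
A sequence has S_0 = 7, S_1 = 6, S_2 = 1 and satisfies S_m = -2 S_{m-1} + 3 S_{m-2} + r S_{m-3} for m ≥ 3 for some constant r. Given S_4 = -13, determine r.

S_3 = 16 + 7r
S_4 = -29 - 8r
So -29 - 8r = -13, giving r = -2.

-2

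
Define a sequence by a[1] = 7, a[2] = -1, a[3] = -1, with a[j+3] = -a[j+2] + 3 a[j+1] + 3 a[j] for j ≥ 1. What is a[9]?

-313

a[4] = -(-1) + 3·(-1) + 3·7 = 19
a[5] = -19 + 3·(-1) + 3·(-1) = -25
a[6] = -(-25) + 3·19 + 3·(-1) = 79
a[7] = -79 + 3·(-25) + 3·19 = -97
a[8] = -(-97) + 3·79 + 3·(-25) = 259
a[9] = -259 + 3·(-97) + 3·79 = -313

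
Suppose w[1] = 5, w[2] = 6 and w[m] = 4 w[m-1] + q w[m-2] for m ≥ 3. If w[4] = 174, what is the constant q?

w[3] = 24 + 5q
w[4] = 96 + 26q
So 96 + 26q = 174, giving q = 3.

3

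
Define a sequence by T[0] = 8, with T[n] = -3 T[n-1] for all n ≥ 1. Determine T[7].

-17496

T[1] = -3(8) = -24
T[2] = -3(-24) = 72
T[3] = -3(72) = -216
T[4] = -3(-216) = 648
T[5] = -3(648) = -1944
T[6] = -3(-1944) = 5832
T[7] = -3(5832) = -17496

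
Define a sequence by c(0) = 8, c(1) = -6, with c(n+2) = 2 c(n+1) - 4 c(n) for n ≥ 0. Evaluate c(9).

-4096

c(2) = 2·(-6) - 4·8 = -44
c(3) = 2·(-44) - 4·(-6) = -64
c(4) = 2·(-64) - 4·(-44) = 48
c(5) = 2·48 - 4·(-64) = 352
c(6) = 2·352 - 4·48 = 512
c(7) = 2·512 - 4·352 = -384
c(8) = 2·(-384) - 4·512 = -2816
c(9) = 2·(-2816) - 4·(-384) = -4096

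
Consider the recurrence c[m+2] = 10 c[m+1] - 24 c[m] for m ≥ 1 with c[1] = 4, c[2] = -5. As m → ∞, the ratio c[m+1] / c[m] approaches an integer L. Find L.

The characteristic equation is r^2 - 10r + 24 = 0, which factors as (r - 6)(r - 4) = 0.
So the roots are 6 and 4. Since |6| > |4| and the coefficient of 6^m is non-zero, the ratio tends to 6.

6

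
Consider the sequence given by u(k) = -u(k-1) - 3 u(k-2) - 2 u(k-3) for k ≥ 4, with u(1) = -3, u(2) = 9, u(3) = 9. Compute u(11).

u(4) = -9 - 3·9 - 2·(-3) = -30
u(5) = -(-30) - 3·9 - 2·9 = -15
u(6) = -(-15) - 3·(-30) - 2·9 = 87
u(7) = -87 - 3·(-15) - 2·(-30) = 18
u(8) = -18 - 3·87 - 2·(-15) = -249
u(9) = -(-249) - 3·18 - 2·87 = 21
u(10) = -21 - 3·(-249) - 2·18 = 690
u(11) = -690 - 3·21 - 2·(-249) = -255

-255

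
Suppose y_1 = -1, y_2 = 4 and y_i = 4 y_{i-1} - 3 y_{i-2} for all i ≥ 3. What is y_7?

1819

y_3 = 4*4 - 3*(-1) = 19
y_4 = 4*19 - 3*4 = 64
y_5 = 4*64 - 3*19 = 199
y_6 = 4*199 - 3*64 = 604
y_7 = 4*604 - 3*199 = 1819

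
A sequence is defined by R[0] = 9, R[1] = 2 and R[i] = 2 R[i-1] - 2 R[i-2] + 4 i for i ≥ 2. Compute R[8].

56

R[2] = 2(2) - 2(9) + 8 = -6
R[3] = 2(-6) - 2(2) + 12 = -4
R[4] = 2(-4) - 2(-6) + 16 = 20
R[5] = 2(20) - 2(-4) + 20 = 68
R[6] = 2(68) - 2(20) + 24 = 120
R[7] = 2(120) - 2(68) + 28 = 132
R[8] = 2(132) - 2(120) + 32 = 56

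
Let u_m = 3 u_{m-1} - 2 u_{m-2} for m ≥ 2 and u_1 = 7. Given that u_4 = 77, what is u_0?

Let u_0 = v.
u_2 = 21 - 2v
u_3 = 49 - 6v
u_4 = 105 - 14v
So 105 - 14v = 77, giving v = 2.

2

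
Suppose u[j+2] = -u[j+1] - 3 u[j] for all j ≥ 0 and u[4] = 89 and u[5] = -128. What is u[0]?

Rearranging, u[j-2] = (u[j] + u[j-1]) / -3.
u[3] = (-128 + 89) / -3 = -39/-3 = 13
u[2] = (89 + 13) / -3 = 102/-3 = -34
u[1] = (13 + (-34)) / -3 = -21/-3 = 7
u[0] = (-34 + 7) / -3 = -27/-3 = 9

9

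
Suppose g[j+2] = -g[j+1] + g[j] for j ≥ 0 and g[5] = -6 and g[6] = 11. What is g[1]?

3

Rearranging, g[j-2] = g[j] + g[j-1].
g[4] = 11 + (-6) = 5
g[3] = -6 + 5 = -1
g[2] = 5 + (-1) = 4
g[1] = -1 + 4 = 3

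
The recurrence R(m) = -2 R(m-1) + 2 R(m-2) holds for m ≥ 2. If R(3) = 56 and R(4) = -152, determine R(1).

Rearranging, R(m-2) = (R(m) + 2 R(m-1)) / 2.
R(2) = (-152 + 2(56)) / 2 = -40/2 = -20
R(1) = (56 + 2(-20)) / 2 = 16/2 = 8

8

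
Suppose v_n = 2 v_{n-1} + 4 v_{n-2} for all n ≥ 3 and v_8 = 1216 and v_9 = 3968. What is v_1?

2

Rearranging, v_{n-2} = (v_n - 2 v_{n-1}) / 4.
v_7 = (3968 - 2(1216)) / 4 = 1536/4 = 384
v_6 = (1216 - 2(384)) / 4 = 448/4 = 112
v_5 = (384 - 2(112)) / 4 = 160/4 = 40
v_4 = (112 - 2(40)) / 4 = 32/4 = 8
v_3 = (40 - 2(8)) / 4 = 24/4 = 6
v_2 = (8 - 2(6)) / 4 = -4/4 = -1
v_1 = (6 - 2(-1)) / 4 = 8/4 = 2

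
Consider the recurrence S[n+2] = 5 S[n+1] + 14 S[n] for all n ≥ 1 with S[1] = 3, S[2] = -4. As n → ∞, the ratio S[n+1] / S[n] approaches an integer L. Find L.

The characteristic equation is r^2 - 5r - 14 = 0, which factors as (r - 7)(r + 2) = 0.
So the roots are 7 and -2. Since |7| > |-2| and the coefficient of 7^n is non-zero, the ratio tends to 7.

7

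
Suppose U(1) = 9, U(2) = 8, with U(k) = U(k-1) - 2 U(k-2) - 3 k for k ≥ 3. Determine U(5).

U(3) = 8 - 2·9 - 9 = -19
U(4) = (-19) - 2·8 - 12 = -47
U(5) = (-47) - 2·(-19) - 15 = -24

-24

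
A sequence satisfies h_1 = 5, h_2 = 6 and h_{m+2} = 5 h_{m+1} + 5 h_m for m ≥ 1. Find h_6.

h_3 = 5·6 + 5·5 = 55
h_4 = 5·55 + 5·6 = 305
h_5 = 5·305 + 5·55 = 1800
h_6 = 5·1800 + 5·305 = 10525

10525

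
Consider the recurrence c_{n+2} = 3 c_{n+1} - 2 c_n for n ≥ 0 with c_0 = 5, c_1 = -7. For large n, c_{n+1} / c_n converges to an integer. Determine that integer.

The characteristic equation is r^2 - 3r + 2 = 0, which factors as (r - 2)(r - 1) = 0.
So the roots are 2 and 1. Since |2| > |1| and the coefficient of 2^n is non-zero, the ratio tends to 2.

2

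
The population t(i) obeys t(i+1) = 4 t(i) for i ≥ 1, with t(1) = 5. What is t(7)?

20480

t(2) = 4·5 = 20
t(3) = 4·20 = 80
t(4) = 4·80 = 320
t(5) = 4·320 = 1280
t(6) = 4·1280 = 5120
t(7) = 4·5120 = 20480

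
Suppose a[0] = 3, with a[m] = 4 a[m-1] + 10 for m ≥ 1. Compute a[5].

a[1] = 4·3 + 10 = 22
a[2] = 4·22 + 10 = 98
a[3] = 4·98 + 10 = 402
a[4] = 4·402 + 10 = 1618
a[5] = 4·1618 + 10 = 6482

6482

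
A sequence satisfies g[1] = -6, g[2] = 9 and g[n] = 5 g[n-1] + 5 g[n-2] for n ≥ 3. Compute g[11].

g[3] = 5·9 + 5·(-6) = 15
g[4] = 5·15 + 5·9 = 120
g[5] = 5·120 + 5·15 = 675
g[6] = 5·675 + 5·120 = 3975
g[7] = 5·3975 + 5·675 = 23250
g[8] = 5·23250 + 5·3975 = 136125
g[9] = 5·136125 + 5·23250 = 796875
g[10] = 5·796875 + 5·136125 = 4665000
g[11] = 5·4665000 + 5·796875 = 27309375

27309375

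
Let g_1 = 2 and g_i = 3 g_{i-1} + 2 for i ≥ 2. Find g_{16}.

43046720

The fixed point is 2/(1 - 3) = -1, so g_i + 1 = 3(g_{i-1} + 1).
Hence g_i = 3·3^{i-1} - 1.
g_{16} = 3·3^{15} - 1 = 3·14348907 - 1 = 43046720.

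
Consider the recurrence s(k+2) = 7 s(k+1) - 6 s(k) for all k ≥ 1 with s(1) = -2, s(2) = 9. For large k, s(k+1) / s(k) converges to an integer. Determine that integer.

The characteristic equation is r^2 - 7r + 6 = 0, which factors as (r - 6)(r - 1) = 0.
So the roots are 6 and 1. Since |6| > |1| and the coefficient of 6^k is non-zero, the ratio tends to 6.

6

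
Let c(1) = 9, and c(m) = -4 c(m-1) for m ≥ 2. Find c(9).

c(2) = -4*9 = -36
c(3) = -4*(-36) = 144
c(4) = -4*144 = -576
c(5) = -4*(-576) = 2304
c(6) = -4*2304 = -9216
c(7) = -4*(-9216) = 36864
c(8) = -4*36864 = -147456
c(9) = -4*(-147456) = 589824

589824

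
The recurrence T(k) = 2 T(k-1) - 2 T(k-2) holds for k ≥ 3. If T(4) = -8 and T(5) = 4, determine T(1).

-1

Rearranging, T(k-2) = (T(k) - 2 T(k-1)) / -2.
T(3) = (4 - 2*(-8)) / -2 = 20/-2 = -10
T(2) = (-8 - 2*(-10)) / -2 = 12/-2 = -6
T(1) = (-10 - 2*(-6)) / -2 = 2/-2 = -1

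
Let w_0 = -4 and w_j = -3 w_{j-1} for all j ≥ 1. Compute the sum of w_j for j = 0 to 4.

w_1 = -3·(-4) = 12
w_2 = -3·12 = -36
w_3 = -3·(-36) = 108
w_4 = -3·108 = -324
Sum = (-4) + 12 + (-36) + 108 + (-324) = -244

-244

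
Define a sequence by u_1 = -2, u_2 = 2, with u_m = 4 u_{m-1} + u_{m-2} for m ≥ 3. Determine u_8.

u_3 = 4(2) + (-2) = 6
u_4 = 4(6) + 2 = 26
u_5 = 4(26) + 6 = 110
u_6 = 4(110) + 26 = 466
u_7 = 4(466) + 110 = 1974
u_8 = 4(1974) + 466 = 8362

8362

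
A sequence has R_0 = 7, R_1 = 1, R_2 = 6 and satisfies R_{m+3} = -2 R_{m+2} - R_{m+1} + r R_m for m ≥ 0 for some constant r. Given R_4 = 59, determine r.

-3

R_3 = -13 + 7r
R_4 = 20 - 13r
So 20 - 13r = 59, giving r = -3.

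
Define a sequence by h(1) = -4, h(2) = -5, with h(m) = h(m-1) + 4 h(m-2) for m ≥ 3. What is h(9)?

-5101

h(3) = (-5) + 4(-4) = -21
h(4) = (-21) + 4(-5) = -41
h(5) = (-41) + 4(-21) = -125
h(6) = (-125) + 4(-41) = -289
h(7) = (-289) + 4(-125) = -789
h(8) = (-789) + 4(-289) = -1945
h(9) = (-1945) + 4(-789) = -5101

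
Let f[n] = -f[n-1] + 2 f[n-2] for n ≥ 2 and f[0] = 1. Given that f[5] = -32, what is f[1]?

-2

Let f[1] = y.
f[2] = 2 - y
f[3] = -2 + 3y
f[4] = 6 - 5y
f[5] = -10 + 11y
So -10 + 11y = -32, giving y = -2.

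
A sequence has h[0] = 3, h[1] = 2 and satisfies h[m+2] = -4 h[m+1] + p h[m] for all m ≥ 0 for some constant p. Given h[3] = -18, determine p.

5

h[2] = -8 + 3p
h[3] = 32 - 10p
So 32 - 10p = -18, giving p = 5.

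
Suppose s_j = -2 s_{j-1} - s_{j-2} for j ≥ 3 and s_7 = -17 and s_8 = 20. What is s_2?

Rearranging, s_{j-2} = -(s_j + 2 s_{j-1}).
s_6 = -(20 + 2·(-17)) = 14
s_5 = -(-17 + 2·14) = -11
s_4 = -(14 + 2·(-11)) = 8
s_3 = -(-11 + 2·8) = -5
s_2 = -(8 + 2·(-5)) = 2

2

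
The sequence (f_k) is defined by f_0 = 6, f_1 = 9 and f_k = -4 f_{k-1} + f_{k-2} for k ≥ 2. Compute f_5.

2313

f_2 = -4·9 + 6 = -30
f_3 = -4·(-30) + 9 = 129
f_4 = -4·129 + (-30) = -546
f_5 = -4·(-546) + 129 = 2313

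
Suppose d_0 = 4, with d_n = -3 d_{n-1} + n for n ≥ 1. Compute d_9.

-75039

d_1 = -3*4 + 1 = -11
d_2 = -3*(-11) + 2 = 35
d_3 = -3*35 + 3 = -102
d_4 = -3*(-102) + 4 = 310
d_5 = -3*310 + 5 = -925
d_6 = -3*(-925) + 6 = 2781
d_7 = -3*2781 + 7 = -8336
d_8 = -3*(-8336) + 8 = 25016
d_9 = -3*25016 + 9 = -75039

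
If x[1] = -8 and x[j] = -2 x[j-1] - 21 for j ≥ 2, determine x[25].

-16777223

The fixed point is -21/(1 + 2) = -7, so x[j] + 7 = -2(x[j-1] + 7).
Hence x[j] = -1·(-2)^{j-1} - 7.
x[25] = -1·(-2)^{24} - 7 = -1·16777216 - 7 = -16777223.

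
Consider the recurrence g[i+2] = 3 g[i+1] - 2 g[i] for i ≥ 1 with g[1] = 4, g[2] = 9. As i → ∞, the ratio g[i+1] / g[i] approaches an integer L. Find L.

2

The characteristic equation is r^2 - 3r + 2 = 0, which factors as (r - 2)(r - 1) = 0.
So the roots are 2 and 1. Since |2| > |1| and the coefficient of 2^i is non-zero, the ratio tends to 2.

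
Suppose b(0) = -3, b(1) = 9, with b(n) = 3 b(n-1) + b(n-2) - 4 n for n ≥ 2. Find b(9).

50121

b(2) = 3·9 + (-3) - 8 = 16
b(3) = 3·16 + 9 - 12 = 45
b(4) = 3·45 + 16 - 16 = 135
b(5) = 3·135 + 45 - 20 = 430
b(6) = 3·430 + 135 - 24 = 1401
b(7) = 3·1401 + 430 - 28 = 4605
b(8) = 3·4605 + 1401 - 32 = 15184
b(9) = 3·15184 + 4605 - 36 = 50121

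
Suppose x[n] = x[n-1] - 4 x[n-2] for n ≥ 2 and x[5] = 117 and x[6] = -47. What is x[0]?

Rearranging, x[n-2] = (x[n] - x[n-1]) / -4.
x[4] = (-47 - 117) / -4 = -164/-4 = 41
x[3] = (117 - 41) / -4 = 76/-4 = -19
x[2] = (41 - (-19)) / -4 = 60/-4 = -15
x[1] = (-19 - (-15)) / -4 = -4/-4 = 1
x[0] = (-15 - 1) / -4 = -16/-4 = 4

4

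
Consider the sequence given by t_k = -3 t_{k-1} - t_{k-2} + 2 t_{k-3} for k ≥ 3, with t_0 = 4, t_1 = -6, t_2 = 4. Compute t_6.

-190

t_3 = -3·4 - (-6) + 2·4 = 2
t_4 = -3·2 - 4 + 2·(-6) = -22
t_5 = -3·(-22) - 2 + 2·4 = 72
t_6 = -3·72 - (-22) + 2·2 = -190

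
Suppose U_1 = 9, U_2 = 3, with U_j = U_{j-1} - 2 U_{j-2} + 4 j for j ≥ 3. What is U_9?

U_3 = 3 - 2(9) + 12 = -3
U_4 = (-3) - 2(3) + 16 = 7
U_5 = 7 - 2(-3) + 20 = 33
U_6 = 33 - 2(7) + 24 = 43
U_7 = 43 - 2(33) + 28 = 5
U_8 = 5 - 2(43) + 32 = -49
U_9 = (-49) - 2(5) + 36 = -23

-23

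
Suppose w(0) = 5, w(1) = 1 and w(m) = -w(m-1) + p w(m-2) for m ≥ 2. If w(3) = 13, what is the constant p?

w(2) = -1 + 5p
w(3) = 1 - 4p
So 1 - 4p = 13, giving p = -3.

-3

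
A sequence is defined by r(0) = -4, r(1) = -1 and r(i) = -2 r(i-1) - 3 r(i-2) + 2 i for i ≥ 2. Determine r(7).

r(2) = -2(-1) - 3(-4) + 4 = 18
r(3) = -2(18) - 3(-1) + 6 = -27
r(4) = -2(-27) - 3(18) + 8 = 8
r(5) = -2(8) - 3(-27) + 10 = 75
r(6) = -2(75) - 3(8) + 12 = -162
r(7) = -2(-162) - 3(75) + 14 = 113

113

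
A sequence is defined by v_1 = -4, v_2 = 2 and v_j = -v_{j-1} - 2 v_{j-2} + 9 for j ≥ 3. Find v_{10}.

44

v_3 = -2 - 2·(-4) + 9 = 15
v_4 = -15 - 2·2 + 9 = -10
v_5 = -(-10) - 2·15 + 9 = -11
v_6 = -(-11) - 2·(-10) + 9 = 40
v_7 = -40 - 2·(-11) + 9 = -9
v_8 = -(-9) - 2·40 + 9 = -62
v_9 = -(-62) - 2·(-9) + 9 = 89
v_{10} = -89 - 2·(-62) + 9 = 44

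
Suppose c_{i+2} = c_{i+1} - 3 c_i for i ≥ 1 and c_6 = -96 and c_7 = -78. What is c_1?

Rearranging, c_{i-2} = (c_i - c_{i-1}) / -3.
c_5 = (-78 - (-96)) / -3 = 18/-3 = -6
c_4 = (-96 - (-6)) / -3 = -90/-3 = 30
c_3 = (-6 - 30) / -3 = -36/-3 = 12
c_2 = (30 - 12) / -3 = 18/-3 = -6
c_1 = (12 - (-6)) / -3 = 18/-3 = -6

-6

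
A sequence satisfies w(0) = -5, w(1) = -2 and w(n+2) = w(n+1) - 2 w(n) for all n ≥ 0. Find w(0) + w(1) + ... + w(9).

77

w(2) = (-2) - 2(-5) = 8
w(3) = 8 - 2(-2) = 12
w(4) = 12 - 2(8) = -4
w(5) = (-4) - 2(12) = -28
w(6) = (-28) - 2(-4) = -20
w(7) = (-20) - 2(-28) = 36
w(8) = 36 - 2(-20) = 76
w(9) = 76 - 2(36) = 4
Sum = (-5) + (-2) + 8 + 12 + (-4) + (-28) + (-20) + 36 + 76 + 4 = 77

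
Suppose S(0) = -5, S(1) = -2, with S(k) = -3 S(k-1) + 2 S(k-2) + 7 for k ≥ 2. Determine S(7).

S(2) = -3*(-2) + 2*(-5) + 7 = 3
S(3) = -3*3 + 2*(-2) + 7 = -6
S(4) = -3*(-6) + 2*3 + 7 = 31
S(5) = -3*31 + 2*(-6) + 7 = -98
S(6) = -3*(-98) + 2*31 + 7 = 363
S(7) = -3*363 + 2*(-98) + 7 = -1278

-1278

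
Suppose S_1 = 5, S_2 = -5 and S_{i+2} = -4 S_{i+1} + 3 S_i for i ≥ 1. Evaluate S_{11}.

7283075

S_3 = -4·(-5) + 3·5 = 35
S_4 = -4·35 + 3·(-5) = -155
S_5 = -4·(-155) + 3·35 = 725
S_6 = -4·725 + 3·(-155) = -3365
S_7 = -4·(-3365) + 3·725 = 15635
S_8 = -4·15635 + 3·(-3365) = -72635
S_9 = -4·(-72635) + 3·15635 = 337445
S_{10} = -4·337445 + 3·(-72635) = -1567685
S_{11} = -4·(-1567685) + 3·337445 = 7283075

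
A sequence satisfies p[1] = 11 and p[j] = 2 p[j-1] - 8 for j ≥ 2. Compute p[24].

25165832

The fixed point is -8/(1 - 2) = 8, so p[j] - 8 = 2(p[j-1] - 8).
Hence p[j] = 3·2^{j-1} + 8.
p[24] = 3·2^{23} + 8 = 3·8388608 + 8 = 25165832.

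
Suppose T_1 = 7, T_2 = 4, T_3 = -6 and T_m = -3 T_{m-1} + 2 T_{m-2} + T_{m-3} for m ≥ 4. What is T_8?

T_4 = -3*(-6) + 2*4 + 7 = 33
T_5 = -3*33 + 2*(-6) + 4 = -107
T_6 = -3*(-107) + 2*33 + (-6) = 381
T_7 = -3*381 + 2*(-107) + 33 = -1324
T_8 = -3*(-1324) + 2*381 + (-107) = 4627

4627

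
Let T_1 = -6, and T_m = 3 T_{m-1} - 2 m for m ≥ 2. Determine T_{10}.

T_2 = 3(-6) - 4 = -22
T_3 = 3(-22) - 6 = -72
T_4 = 3(-72) - 8 = -224
T_5 = 3(-224) - 10 = -682
T_6 = 3(-682) - 12 = -2058
T_7 = 3(-2058) - 14 = -6188
T_8 = 3(-6188) - 16 = -18580
T_9 = 3(-18580) - 18 = -55758
T_{10} = 3(-55758) - 20 = -167294

-167294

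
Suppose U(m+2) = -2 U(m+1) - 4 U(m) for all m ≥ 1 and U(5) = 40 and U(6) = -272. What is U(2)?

5

Rearranging, U(m-2) = (U(m) + 2 U(m-1)) / -4.
U(4) = (-272 + 2·40) / -4 = -192/-4 = 48
U(3) = (40 + 2·48) / -4 = 136/-4 = -34
U(2) = (48 + 2·(-34)) / -4 = -20/-4 = 5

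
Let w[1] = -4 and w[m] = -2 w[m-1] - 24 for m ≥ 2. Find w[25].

The fixed point is -24/(1 + 2) = -8, so w[m] + 8 = -2(w[m-1] + 8).
Hence w[m] = 4·(-2)^{m-1} - 8.
w[25] = 4·(-2)^{24} - 8 = 4·16777216 - 8 = 67108856.

67108856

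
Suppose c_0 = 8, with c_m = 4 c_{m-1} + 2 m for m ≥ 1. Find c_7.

c_1 = 4*8 + 2 = 34
c_2 = 4*34 + 4 = 140
c_3 = 4*140 + 6 = 566
c_4 = 4*566 + 8 = 2272
c_5 = 4*2272 + 10 = 9098
c_6 = 4*9098 + 12 = 36404
c_7 = 4*36404 + 14 = 145630

145630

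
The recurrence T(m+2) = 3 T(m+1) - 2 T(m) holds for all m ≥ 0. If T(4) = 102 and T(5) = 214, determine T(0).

-3

Rearranging, T(m-2) = (T(m) - 3 T(m-1)) / -2.
T(3) = (214 - 3(102)) / -2 = -92/-2 = 46
T(2) = (102 - 3(46)) / -2 = -36/-2 = 18
T(1) = (46 - 3(18)) / -2 = -8/-2 = 4
T(0) = (18 - 3(4)) / -2 = 6/-2 = -3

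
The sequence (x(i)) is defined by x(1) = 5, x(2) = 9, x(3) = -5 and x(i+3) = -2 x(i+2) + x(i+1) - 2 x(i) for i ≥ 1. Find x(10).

x(4) = -2*(-5) + 9 - 2*5 = 9
x(5) = -2*9 + (-5) - 2*9 = -41
x(6) = -2*(-41) + 9 - 2*(-5) = 101
x(7) = -2*101 + (-41) - 2*9 = -261
x(8) = -2*(-261) + 101 - 2*(-41) = 705
x(9) = -2*705 + (-261) - 2*101 = -1873
x(10) = -2*(-1873) + 705 - 2*(-261) = 4973

4973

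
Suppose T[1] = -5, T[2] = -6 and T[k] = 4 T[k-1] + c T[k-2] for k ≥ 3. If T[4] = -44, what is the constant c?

T[3] = -24 - 5c
T[4] = -96 - 26c
So -96 - 26c = -44, giving c = -2.

-2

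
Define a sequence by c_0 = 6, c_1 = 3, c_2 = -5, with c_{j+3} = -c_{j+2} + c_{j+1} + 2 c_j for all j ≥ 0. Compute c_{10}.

117

c_3 = -(-5) + 3 + 2*6 = 20
c_4 = -20 + (-5) + 2*3 = -19
c_5 = -(-19) + 20 + 2*(-5) = 29
c_6 = -29 + (-19) + 2*20 = -8
c_7 = -(-8) + 29 + 2*(-19) = -1
c_8 = -(-1) + (-8) + 2*29 = 51
c_9 = -51 + (-1) + 2*(-8) = -68
c_{10} = -(-68) + 51 + 2*(-1) = 117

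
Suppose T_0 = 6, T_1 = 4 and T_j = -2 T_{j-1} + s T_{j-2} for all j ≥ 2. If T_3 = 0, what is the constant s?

T_2 = -8 + 6s
T_3 = 16 - 8s
So 16 - 8s = 0, giving s = 2.

2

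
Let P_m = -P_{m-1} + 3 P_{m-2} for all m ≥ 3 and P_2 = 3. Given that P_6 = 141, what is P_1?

-4

Let P_1 = w.
P_3 = -3 + 3w
P_4 = 12 - 3w
P_5 = -21 + 12w
P_6 = 57 - 21w
So 57 - 21w = 141, giving w = -4.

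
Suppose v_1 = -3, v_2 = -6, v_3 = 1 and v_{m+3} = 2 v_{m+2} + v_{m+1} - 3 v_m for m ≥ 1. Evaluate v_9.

v_4 = 2*1 + (-6) - 3*(-3) = 5
v_5 = 2*5 + 1 - 3*(-6) = 29
v_6 = 2*29 + 5 - 3*1 = 60
v_7 = 2*60 + 29 - 3*5 = 134
v_8 = 2*134 + 60 - 3*29 = 241
v_9 = 2*241 + 134 - 3*60 = 436

436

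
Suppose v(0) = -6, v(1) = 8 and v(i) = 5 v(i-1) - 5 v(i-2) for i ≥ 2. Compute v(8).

213750

v(2) = 5*8 - 5*(-6) = 70
v(3) = 5*70 - 5*8 = 310
v(4) = 5*310 - 5*70 = 1200
v(5) = 5*1200 - 5*310 = 4450
v(6) = 5*4450 - 5*1200 = 16250
v(7) = 5*16250 - 5*4450 = 59000
v(8) = 5*59000 - 5*16250 = 213750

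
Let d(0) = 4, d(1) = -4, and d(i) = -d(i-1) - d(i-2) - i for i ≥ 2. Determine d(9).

d(2) = -(-4) - 4 - 2 = -2
d(3) = -(-2) - (-4) - 3 = 3
d(4) = -3 - (-2) - 4 = -5
d(5) = -(-5) - 3 - 5 = -3
d(6) = -(-3) - (-5) - 6 = 2
d(7) = -2 - (-3) - 7 = -6
d(8) = -(-6) - 2 - 8 = -4
d(9) = -(-4) - (-6) - 9 = 1

1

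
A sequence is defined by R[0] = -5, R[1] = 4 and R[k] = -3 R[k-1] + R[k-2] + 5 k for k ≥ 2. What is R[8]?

-13573

R[2] = -3*4 + (-5) + 10 = -7
R[3] = -3*(-7) + 4 + 15 = 40
R[4] = -3*40 + (-7) + 20 = -107
R[5] = -3*(-107) + 40 + 25 = 386
R[6] = -3*386 + (-107) + 30 = -1235
R[7] = -3*(-1235) + 386 + 35 = 4126
R[8] = -3*4126 + (-1235) + 40 = -13573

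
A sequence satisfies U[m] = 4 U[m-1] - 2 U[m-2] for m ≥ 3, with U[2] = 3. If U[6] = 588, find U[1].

-1

Let U[1] = y.
U[3] = 12 - 2y
U[4] = 42 - 8y
U[5] = 144 - 28y
U[6] = 492 - 96y
So 492 - 96y = 588, giving y = -1.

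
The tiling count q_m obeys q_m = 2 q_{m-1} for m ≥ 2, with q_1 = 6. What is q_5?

96

q_2 = 2*6 = 12
q_3 = 2*12 = 24
q_4 = 2*24 = 48
q_5 = 2*48 = 96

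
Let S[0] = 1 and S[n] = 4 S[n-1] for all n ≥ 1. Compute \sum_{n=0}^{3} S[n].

S[1] = 4·1 = 4
S[2] = 4·4 = 16
S[3] = 4·16 = 64
Sum = 1 + 4 + 16 + 64 = 85

85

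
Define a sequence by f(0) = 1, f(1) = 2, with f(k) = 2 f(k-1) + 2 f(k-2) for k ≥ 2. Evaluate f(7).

896

f(2) = 2(2) + 2(1) = 6
f(3) = 2(6) + 2(2) = 16
f(4) = 2(16) + 2(6) = 44
f(5) = 2(44) + 2(16) = 120
f(6) = 2(120) + 2(44) = 328
f(7) = 2(328) + 2(120) = 896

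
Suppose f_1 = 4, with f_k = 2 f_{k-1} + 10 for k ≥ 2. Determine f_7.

886

f_2 = 2*4 + 10 = 18
f_3 = 2*18 + 10 = 46
f_4 = 2*46 + 10 = 102
f_5 = 2*102 + 10 = 214
f_6 = 2*214 + 10 = 438
f_7 = 2*438 + 10 = 886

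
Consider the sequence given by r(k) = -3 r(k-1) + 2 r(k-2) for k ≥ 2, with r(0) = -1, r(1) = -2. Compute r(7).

-2536

r(2) = -3*(-2) + 2*(-1) = 4
r(3) = -3*4 + 2*(-2) = -16
r(4) = -3*(-16) + 2*4 = 56
r(5) = -3*56 + 2*(-16) = -200
r(6) = -3*(-200) + 2*56 = 712
r(7) = -3*712 + 2*(-200) = -2536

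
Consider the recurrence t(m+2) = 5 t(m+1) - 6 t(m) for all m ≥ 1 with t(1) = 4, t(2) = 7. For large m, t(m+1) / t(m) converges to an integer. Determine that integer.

3

The characteristic equation is r^2 - 5r + 6 = 0, which factors as (r - 3)(r - 2) = 0.
So the roots are 3 and 2. Since |3| > |2| and the coefficient of 3^m is non-zero, the ratio tends to 3.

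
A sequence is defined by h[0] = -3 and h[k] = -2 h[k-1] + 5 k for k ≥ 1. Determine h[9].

2121

h[1] = -2(-3) + 5 = 11
h[2] = -2(11) + 10 = -12
h[3] = -2(-12) + 15 = 39
h[4] = -2(39) + 20 = -58
h[5] = -2(-58) + 25 = 141
h[6] = -2(141) + 30 = -252
h[7] = -2(-252) + 35 = 539
h[8] = -2(539) + 40 = -1038
h[9] = -2(-1038) + 45 = 2121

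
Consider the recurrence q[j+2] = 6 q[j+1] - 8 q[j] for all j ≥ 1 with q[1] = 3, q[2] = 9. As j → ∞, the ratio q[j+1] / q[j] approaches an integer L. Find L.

The characteristic equation is r^2 - 6r + 8 = 0, which factors as (r - 4)(r - 2) = 0.
So the roots are 4 and 2. Since |4| > |2| and the coefficient of 4^j is non-zero, the ratio tends to 4.

4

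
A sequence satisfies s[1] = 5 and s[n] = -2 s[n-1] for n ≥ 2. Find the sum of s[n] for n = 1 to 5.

55

s[2] = -2·5 = -10
s[3] = -2·(-10) = 20
s[4] = -2·20 = -40
s[5] = -2·(-40) = 80
Sum = 5 + (-10) + 20 + (-40) + 80 = 55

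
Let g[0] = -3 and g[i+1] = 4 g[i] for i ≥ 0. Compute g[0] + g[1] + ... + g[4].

g[1] = 4(-3) = -12
g[2] = 4(-12) = -48
g[3] = 4(-48) = -192
g[4] = 4(-192) = -768
Sum = (-3) + (-12) + (-48) + (-192) + (-768) = -1023

-1023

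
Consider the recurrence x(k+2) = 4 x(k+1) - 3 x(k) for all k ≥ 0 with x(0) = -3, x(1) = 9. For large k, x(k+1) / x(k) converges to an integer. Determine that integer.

3

The characteristic equation is r^2 - 4r + 3 = 0, which factors as (r - 3)(r - 1) = 0.
So the roots are 3 and 1. Since |3| > |1| and the coefficient of 3^k is non-zero, the ratio tends to 3.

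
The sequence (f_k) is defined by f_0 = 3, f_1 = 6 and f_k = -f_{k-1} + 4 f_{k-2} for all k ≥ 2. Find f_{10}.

f_2 = -6 + 4·3 = 6
f_3 = -6 + 4·6 = 18
f_4 = -18 + 4·6 = 6
f_5 = -6 + 4·18 = 66
f_6 = -66 + 4·6 = -42
f_7 = -(-42) + 4·66 = 306
f_8 = -306 + 4·(-42) = -474
f_9 = -(-474) + 4·306 = 1698
f_{10} = -1698 + 4·(-474) = -3594

-3594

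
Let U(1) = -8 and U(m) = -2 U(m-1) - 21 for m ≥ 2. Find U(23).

-4194311

The fixed point is -21/(1 + 2) = -7, so U(m) + 7 = -2(U(m-1) + 7).
Hence U(m) = -1·(-2)^{m-1} - 7.
U(23) = -1·(-2)^{22} - 7 = -1·4194304 - 7 = -4194311.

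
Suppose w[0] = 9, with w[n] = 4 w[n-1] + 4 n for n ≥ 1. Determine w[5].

11028

w[1] = 4(9) + 4 = 40
w[2] = 4(40) + 8 = 168
w[3] = 4(168) + 12 = 684
w[4] = 4(684) + 16 = 2752
w[5] = 4(2752) + 20 = 11028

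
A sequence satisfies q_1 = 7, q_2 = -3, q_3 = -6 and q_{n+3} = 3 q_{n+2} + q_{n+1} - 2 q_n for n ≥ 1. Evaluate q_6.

-338

q_4 = 3·(-6) + (-3) - 2·7 = -35
q_5 = 3·(-35) + (-6) - 2·(-3) = -105
q_6 = 3·(-105) + (-35) - 2·(-6) = -338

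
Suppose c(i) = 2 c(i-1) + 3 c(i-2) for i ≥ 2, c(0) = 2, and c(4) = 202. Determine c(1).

8

Let c(1) = w.
c(2) = 6 + 2w
c(3) = 12 + 7w
c(4) = 42 + 20w
So 42 + 20w = 202, giving w = 8.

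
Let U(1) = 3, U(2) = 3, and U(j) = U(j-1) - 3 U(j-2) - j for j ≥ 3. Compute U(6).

60

U(3) = 3 - 3·3 - 3 = -9
U(4) = (-9) - 3·3 - 4 = -22
U(5) = (-22) - 3·(-9) - 5 = 0
U(6) = 0 - 3·(-22) - 6 = 60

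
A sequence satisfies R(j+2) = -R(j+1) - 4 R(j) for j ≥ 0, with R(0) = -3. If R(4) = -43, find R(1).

-1

Let R(1) = x.
R(2) = 12 - x
R(3) = -12 - 3x
R(4) = -36 + 7x
So -36 + 7x = -43, giving x = -1.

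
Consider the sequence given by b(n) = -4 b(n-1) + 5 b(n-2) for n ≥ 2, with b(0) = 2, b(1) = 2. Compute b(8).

b(2) = -4·2 + 5·2 = 2
b(3) = -4·2 + 5·2 = 2
b(4) = -4·2 + 5·2 = 2
b(5) = -4·2 + 5·2 = 2
b(6) = -4·2 + 5·2 = 2
b(7) = -4·2 + 5·2 = 2
b(8) = -4·2 + 5·2 = 2

2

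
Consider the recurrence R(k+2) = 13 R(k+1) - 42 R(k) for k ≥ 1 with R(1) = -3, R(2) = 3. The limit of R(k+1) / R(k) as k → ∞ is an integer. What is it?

The characteristic equation is r^2 - 13r + 42 = 0, which factors as (r - 7)(r - 6) = 0.
So the roots are 7 and 6. Since |7| > |6| and the coefficient of 7^k is non-zero, the ratio tends to 7.

7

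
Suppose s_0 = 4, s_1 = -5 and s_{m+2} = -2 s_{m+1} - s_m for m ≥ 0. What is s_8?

s_2 = -2*(-5) - 4 = 6
s_3 = -2*6 - (-5) = -7
s_4 = -2*(-7) - 6 = 8
s_5 = -2*8 - (-7) = -9
s_6 = -2*(-9) - 8 = 10
s_7 = -2*10 - (-9) = -11
s_8 = -2*(-11) - 10 = 12

12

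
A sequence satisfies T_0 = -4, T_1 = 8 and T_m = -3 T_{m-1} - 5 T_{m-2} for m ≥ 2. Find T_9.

3428

T_2 = -3·8 - 5·(-4) = -4
T_3 = -3·(-4) - 5·8 = -28
T_4 = -3·(-28) - 5·(-4) = 104
T_5 = -3·104 - 5·(-28) = -172
T_6 = -3·(-172) - 5·104 = -4
T_7 = -3·(-4) - 5·(-172) = 872
T_8 = -3·872 - 5·(-4) = -2596
T_9 = -3·(-2596) - 5·872 = 3428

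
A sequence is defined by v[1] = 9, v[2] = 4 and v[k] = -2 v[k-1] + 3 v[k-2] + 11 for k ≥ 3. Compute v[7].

v[3] = -2(4) + 3(9) + 11 = 30
v[4] = -2(30) + 3(4) + 11 = -37
v[5] = -2(-37) + 3(30) + 11 = 175
v[6] = -2(175) + 3(-37) + 11 = -450
v[7] = -2(-450) + 3(175) + 11 = 1436

1436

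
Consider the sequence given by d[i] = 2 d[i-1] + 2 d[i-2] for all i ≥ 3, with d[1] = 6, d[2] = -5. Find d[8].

-200

d[3] = 2·(-5) + 2·6 = 2
d[4] = 2·2 + 2·(-5) = -6
d[5] = 2·(-6) + 2·2 = -8
d[6] = 2·(-8) + 2·(-6) = -28
d[7] = 2·(-28) + 2·(-8) = -72
d[8] = 2·(-72) + 2·(-28) = -200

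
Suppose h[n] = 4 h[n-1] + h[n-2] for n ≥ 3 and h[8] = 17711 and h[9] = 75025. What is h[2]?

3

Rearranging, h[n-2] = h[n] - 4 h[n-1].
h[7] = 75025 - 4(17711) = 4181
h[6] = 17711 - 4(4181) = 987
h[5] = 4181 - 4(987) = 233
h[4] = 987 - 4(233) = 55
h[3] = 233 - 4(55) = 13
h[2] = 55 - 4(13) = 3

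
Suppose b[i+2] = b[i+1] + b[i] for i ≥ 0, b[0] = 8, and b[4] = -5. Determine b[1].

-7

Let b[1] = v.
b[2] = 8 + v
b[3] = 8 + 2v
b[4] = 16 + 3v
So 16 + 3v = -5, giving v = -7.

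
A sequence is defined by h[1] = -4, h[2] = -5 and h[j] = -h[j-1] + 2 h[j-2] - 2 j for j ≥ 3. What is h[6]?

h[3] = -(-5) + 2*(-4) - 6 = -9
h[4] = -(-9) + 2*(-5) - 8 = -9
h[5] = -(-9) + 2*(-9) - 10 = -19
h[6] = -(-19) + 2*(-9) - 12 = -11

-11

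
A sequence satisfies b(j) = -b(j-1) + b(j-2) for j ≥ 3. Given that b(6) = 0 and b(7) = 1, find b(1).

Rearranging, b(j-2) = b(j) + b(j-1).
b(5) = 1 + 0 = 1
b(4) = 0 + 1 = 1
b(3) = 1 + 1 = 2
b(2) = 1 + 2 = 3
b(1) = 2 + 3 = 5

5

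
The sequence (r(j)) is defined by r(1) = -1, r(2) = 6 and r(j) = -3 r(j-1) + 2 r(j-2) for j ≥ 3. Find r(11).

r(3) = -3*6 + 2*(-1) = -20
r(4) = -3*(-20) + 2*6 = 72
r(5) = -3*72 + 2*(-20) = -256
r(6) = -3*(-256) + 2*72 = 912
r(7) = -3*912 + 2*(-256) = -3248
r(8) = -3*(-3248) + 2*912 = 11568
r(9) = -3*11568 + 2*(-3248) = -41200
r(10) = -3*(-41200) + 2*11568 = 146736
r(11) = -3*146736 + 2*(-41200) = -522608

-522608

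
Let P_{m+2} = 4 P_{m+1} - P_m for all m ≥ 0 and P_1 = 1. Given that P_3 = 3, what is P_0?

Let P_0 = w.
P_2 = 4 - w
P_3 = 15 - 4w
So 15 - 4w = 3, giving w = 3.

3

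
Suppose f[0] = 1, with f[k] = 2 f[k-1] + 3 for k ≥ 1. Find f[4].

61

f[1] = 2·1 + 3 = 5
f[2] = 2·5 + 3 = 13
f[3] = 2·13 + 3 = 29
f[4] = 2·29 + 3 = 61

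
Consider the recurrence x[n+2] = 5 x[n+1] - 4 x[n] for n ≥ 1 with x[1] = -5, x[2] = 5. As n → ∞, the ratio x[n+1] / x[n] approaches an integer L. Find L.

The characteristic equation is r^2 - 5r + 4 = 0, which factors as (r - 4)(r - 1) = 0.
So the roots are 4 and 1. Since |4| > |1| and the coefficient of 4^n is non-zero, the ratio tends to 4.

4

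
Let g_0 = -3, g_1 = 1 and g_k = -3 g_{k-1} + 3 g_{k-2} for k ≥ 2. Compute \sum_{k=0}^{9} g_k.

94273

g_2 = -3·1 + 3·(-3) = -12
g_3 = -3·(-12) + 3·1 = 39
g_4 = -3·39 + 3·(-12) = -153
g_5 = -3·(-153) + 3·39 = 576
g_6 = -3·576 + 3·(-153) = -2187
g_7 = -3·(-2187) + 3·576 = 8289
g_8 = -3·8289 + 3·(-2187) = -31428
g_9 = -3·(-31428) + 3·8289 = 119151
Sum = (-3) + 1 + (-12) + 39 + (-153) + 576 + (-2187) + 8289 + (-31428) + 119151 = 94273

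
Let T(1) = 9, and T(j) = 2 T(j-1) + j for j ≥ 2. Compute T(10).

6132

T(2) = 2·9 + 2 = 20
T(3) = 2·20 + 3 = 43
T(4) = 2·43 + 4 = 90
T(5) = 2·90 + 5 = 185
T(6) = 2·185 + 6 = 376
T(7) = 2·376 + 7 = 759
T(8) = 2·759 + 8 = 1526
T(9) = 2·1526 + 9 = 3061
T(10) = 2·3061 + 10 = 6132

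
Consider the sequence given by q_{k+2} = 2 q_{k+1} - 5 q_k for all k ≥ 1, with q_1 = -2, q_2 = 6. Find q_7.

-58

q_3 = 2*6 - 5*(-2) = 22
q_4 = 2*22 - 5*6 = 14
q_5 = 2*14 - 5*22 = -82
q_6 = 2*(-82) - 5*14 = -234
q_7 = 2*(-234) - 5*(-82) = -58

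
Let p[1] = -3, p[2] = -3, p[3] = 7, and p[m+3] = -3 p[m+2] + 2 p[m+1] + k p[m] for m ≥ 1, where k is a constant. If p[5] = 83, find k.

-2

p[4] = -27 - 3k
p[5] = 95 + 6k
So 95 + 6k = 83, giving k = -2.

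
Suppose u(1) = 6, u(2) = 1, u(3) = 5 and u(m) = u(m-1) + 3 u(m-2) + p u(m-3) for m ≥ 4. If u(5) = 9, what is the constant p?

u(4) = 8 + 6p
u(5) = 23 + 7p
So 23 + 7p = 9, giving p = -2.

-2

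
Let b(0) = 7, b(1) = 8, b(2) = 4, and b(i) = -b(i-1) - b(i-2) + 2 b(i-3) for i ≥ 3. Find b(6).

b(3) = -4 - 8 + 2·7 = 2
b(4) = -2 - 4 + 2·8 = 10
b(5) = -10 - 2 + 2·4 = -4
b(6) = -(-4) - 10 + 2·2 = -2

-2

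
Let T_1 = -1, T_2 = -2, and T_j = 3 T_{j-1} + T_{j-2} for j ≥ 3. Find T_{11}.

T_3 = 3*(-2) + (-1) = -7
T_4 = 3*(-7) + (-2) = -23
T_5 = 3*(-23) + (-7) = -76
T_6 = 3*(-76) + (-23) = -251
T_7 = 3*(-251) + (-76) = -829
T_8 = 3*(-829) + (-251) = -2738
T_9 = 3*(-2738) + (-829) = -9043
T_{10} = 3*(-9043) + (-2738) = -29867
T_{11} = 3*(-29867) + (-9043) = -98644

-98644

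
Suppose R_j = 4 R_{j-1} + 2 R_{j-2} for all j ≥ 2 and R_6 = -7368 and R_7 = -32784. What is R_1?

Rearranging, R_{j-2} = (R_j - 4 R_{j-1}) / 2.
R_5 = (-32784 - 4*(-7368)) / 2 = -3312/2 = -1656
R_4 = (-7368 - 4*(-1656)) / 2 = -744/2 = -372
R_3 = (-1656 - 4*(-372)) / 2 = -168/2 = -84
R_2 = (-372 - 4*(-84)) / 2 = -36/2 = -18
R_1 = (-84 - 4*(-18)) / 2 = -12/2 = -6

-6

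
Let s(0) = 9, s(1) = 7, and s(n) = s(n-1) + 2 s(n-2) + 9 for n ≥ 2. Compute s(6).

534

s(2) = 7 + 2·9 + 9 = 34
s(3) = 34 + 2·7 + 9 = 57
s(4) = 57 + 2·34 + 9 = 134
s(5) = 134 + 2·57 + 9 = 257
s(6) = 257 + 2·134 + 9 = 534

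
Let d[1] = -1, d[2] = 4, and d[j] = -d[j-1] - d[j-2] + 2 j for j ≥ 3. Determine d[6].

d[3] = -4 - (-1) + 6 = 3
d[4] = -3 - 4 + 8 = 1
d[5] = -1 - 3 + 10 = 6
d[6] = -6 - 1 + 12 = 5

5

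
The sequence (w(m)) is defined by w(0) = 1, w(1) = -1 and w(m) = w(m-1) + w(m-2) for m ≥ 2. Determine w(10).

w(2) = (-1) + 1 = 0
w(3) = 0 + (-1) = -1
w(4) = (-1) + 0 = -1
w(5) = (-1) + (-1) = -2
w(6) = (-2) + (-1) = -3
w(7) = (-3) + (-2) = -5
w(8) = (-5) + (-3) = -8
w(9) = (-8) + (-5) = -13
w(10) = (-13) + (-8) = -21

-21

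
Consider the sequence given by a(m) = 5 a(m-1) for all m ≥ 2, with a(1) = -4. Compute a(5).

-2500

a(2) = 5·(-4) = -20
a(3) = 5·(-20) = -100
a(4) = 5·(-100) = -500
a(5) = 5·(-500) = -2500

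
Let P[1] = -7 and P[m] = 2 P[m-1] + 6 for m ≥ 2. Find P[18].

The fixed point is 6/(1 - 2) = -6, so P[m] + 6 = 2(P[m-1] + 6).
Hence P[m] = -1·2^{m-1} - 6.
P[18] = -1·2^{17} - 6 = -1·131072 - 6 = -131078.

-131078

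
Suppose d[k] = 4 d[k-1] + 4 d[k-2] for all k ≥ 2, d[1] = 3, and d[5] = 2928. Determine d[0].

Let d[0] = x.
d[2] = 12 + 4x
d[3] = 60 + 16x
d[4] = 288 + 80x
d[5] = 1392 + 384x
So 1392 + 384x = 2928, giving x = 4.

4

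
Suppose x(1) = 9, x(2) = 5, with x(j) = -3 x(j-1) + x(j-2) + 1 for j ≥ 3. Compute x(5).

x(3) = -3(5) + 9 + 1 = -5
x(4) = -3(-5) + 5 + 1 = 21
x(5) = -3(21) + (-5) + 1 = -67

-67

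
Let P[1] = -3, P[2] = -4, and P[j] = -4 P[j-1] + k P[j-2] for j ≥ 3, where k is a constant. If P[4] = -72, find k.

P[3] = 16 - 3k
P[4] = -64 + 8k
So -64 + 8k = -72, giving k = -1.

-1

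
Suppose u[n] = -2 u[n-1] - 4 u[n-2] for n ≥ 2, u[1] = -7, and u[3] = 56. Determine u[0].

Let u[0] = w.
u[2] = 14 - 4w
u[3] = 8w
So 8w = 56, giving w = 7.

7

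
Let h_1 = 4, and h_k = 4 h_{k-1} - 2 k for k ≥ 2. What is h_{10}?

h_2 = 4*4 - 4 = 12
h_3 = 4*12 - 6 = 42
h_4 = 4*42 - 8 = 160
h_5 = 4*160 - 10 = 630
h_6 = 4*630 - 12 = 2508
h_7 = 4*2508 - 14 = 10018
h_8 = 4*10018 - 16 = 40056
h_9 = 4*40056 - 18 = 160206
h_{10} = 4*160206 - 20 = 640804

640804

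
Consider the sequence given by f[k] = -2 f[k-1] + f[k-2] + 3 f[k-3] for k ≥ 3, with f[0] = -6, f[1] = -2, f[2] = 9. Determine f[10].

2004

f[3] = -2·9 + (-2) + 3·(-6) = -38
f[4] = -2·(-38) + 9 + 3·(-2) = 79
f[5] = -2·79 + (-38) + 3·9 = -169
f[6] = -2·(-169) + 79 + 3·(-38) = 303
f[7] = -2·303 + (-169) + 3·79 = -538
f[8] = -2·(-538) + 303 + 3·(-169) = 872
f[9] = -2·872 + (-538) + 3·303 = -1373
f[10] = -2·(-1373) + 872 + 3·(-538) = 2004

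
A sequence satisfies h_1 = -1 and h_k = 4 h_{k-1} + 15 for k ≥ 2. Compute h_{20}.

1099511627771

The fixed point is 15/(1 - 4) = -5, so h_k + 5 = 4(h_{k-1} + 5).
Hence h_k = 4·4^{k-1} - 5.
h_{20} = 4·4^{19} - 5 = 4·274877906944 - 5 = 1099511627771.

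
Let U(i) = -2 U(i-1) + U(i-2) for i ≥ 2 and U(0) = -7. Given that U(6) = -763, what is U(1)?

Let U(1) = x.
U(2) = -7 - 2x
U(3) = 14 + 5x
U(4) = -35 - 12x
U(5) = 84 + 29x
U(6) = -203 - 70x
So -203 - 70x = -763, giving x = 8.

8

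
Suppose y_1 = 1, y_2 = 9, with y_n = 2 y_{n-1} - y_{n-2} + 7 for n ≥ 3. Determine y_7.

154

y_3 = 2·9 - 1 + 7 = 24
y_4 = 2·24 - 9 + 7 = 46
y_5 = 2·46 - 24 + 7 = 75
y_6 = 2·75 - 46 + 7 = 111
y_7 = 2·111 - 75 + 7 = 154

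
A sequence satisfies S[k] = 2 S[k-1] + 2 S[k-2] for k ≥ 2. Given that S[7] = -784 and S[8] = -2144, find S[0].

Rearranging, S[k-2] = (S[k] - 2 S[k-1]) / 2.
S[6] = (-2144 - 2·(-784)) / 2 = -576/2 = -288
S[5] = (-784 - 2·(-288)) / 2 = -208/2 = -104
S[4] = (-288 - 2·(-104)) / 2 = -80/2 = -40
S[3] = (-104 - 2·(-40)) / 2 = -24/2 = -12
S[2] = (-40 - 2·(-12)) / 2 = -16/2 = -8
S[1] = (-12 - 2·(-8)) / 2 = 4/2 = 2
S[0] = (-8 - 2·2) / 2 = -12/2 = -6

-6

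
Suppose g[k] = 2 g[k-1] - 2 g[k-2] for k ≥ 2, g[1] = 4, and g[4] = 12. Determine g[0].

Let g[0] = v.
g[2] = 8 - 2v
g[3] = 8 - 4v
g[4] = -4v
So -4v = 12, giving v = -3.

-3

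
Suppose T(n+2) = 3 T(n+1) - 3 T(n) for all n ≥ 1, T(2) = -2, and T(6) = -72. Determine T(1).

Let T(1) = w.
T(3) = -6 - 3w
T(4) = -12 - 9w
T(5) = -18 - 18w
T(6) = -18 - 27w
So -18 - 27w = -72, giving w = 2.

2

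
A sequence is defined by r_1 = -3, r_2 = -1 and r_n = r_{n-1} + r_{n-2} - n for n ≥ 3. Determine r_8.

r_3 = (-1) + (-3) - 3 = -7
r_4 = (-7) + (-1) - 4 = -12
r_5 = (-12) + (-7) - 5 = -24
r_6 = (-24) + (-12) - 6 = -42
r_7 = (-42) + (-24) - 7 = -73
r_8 = (-73) + (-42) - 8 = -123

-123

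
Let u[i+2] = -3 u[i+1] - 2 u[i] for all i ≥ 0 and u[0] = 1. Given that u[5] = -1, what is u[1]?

-1

Let u[1] = z.
u[2] = -2 - 3z
u[3] = 6 + 7z
u[4] = -14 - 15z
u[5] = 30 + 31z
So 30 + 31z = -1, giving z = -1.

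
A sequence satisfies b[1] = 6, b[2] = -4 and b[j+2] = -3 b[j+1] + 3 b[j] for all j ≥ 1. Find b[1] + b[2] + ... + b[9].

b[3] = -3*(-4) + 3*6 = 30
b[4] = -3*30 + 3*(-4) = -102
b[5] = -3*(-102) + 3*30 = 396
b[6] = -3*396 + 3*(-102) = -1494
b[7] = -3*(-1494) + 3*396 = 5670
b[8] = -3*5670 + 3*(-1494) = -21492
b[9] = -3*(-21492) + 3*5670 = 81486
Sum = 6 + (-4) + 30 + (-102) + 396 + (-1494) + 5670 + (-21492) + 81486 = 64496

64496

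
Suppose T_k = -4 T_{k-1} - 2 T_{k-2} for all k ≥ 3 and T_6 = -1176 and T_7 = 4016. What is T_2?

-6

Rearranging, T_{k-2} = (T_k + 4 T_{k-1}) / -2.
T_5 = (4016 + 4(-1176)) / -2 = -688/-2 = 344
T_4 = (-1176 + 4(344)) / -2 = 200/-2 = -100
T_3 = (344 + 4(-100)) / -2 = -56/-2 = 28
T_2 = (-100 + 4(28)) / -2 = 12/-2 = -6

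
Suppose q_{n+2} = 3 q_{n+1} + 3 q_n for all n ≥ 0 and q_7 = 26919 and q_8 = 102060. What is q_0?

Rearranging, q_{n-2} = (q_n - 3 q_{n-1}) / 3.
q_6 = (102060 - 3*26919) / 3 = 21303/3 = 7101
q_5 = (26919 - 3*7101) / 3 = 5616/3 = 1872
q_4 = (7101 - 3*1872) / 3 = 1485/3 = 495
q_3 = (1872 - 3*495) / 3 = 387/3 = 129
q_2 = (495 - 3*129) / 3 = 108/3 = 36
q_1 = (129 - 3*36) / 3 = 21/3 = 7
q_0 = (36 - 3*7) / 3 = 15/3 = 5

5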